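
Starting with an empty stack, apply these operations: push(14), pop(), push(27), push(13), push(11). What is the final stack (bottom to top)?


push(14) -> [14]
pop() returns 14 -> []
push(27) -> [27]
push(13) -> [27, 13]
push(11) -> [27, 13, 11]
Final stack (bottom to top): [27, 13, 11]


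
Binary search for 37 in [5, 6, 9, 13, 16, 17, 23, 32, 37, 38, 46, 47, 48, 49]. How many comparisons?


Search for 37:
[0,13] mid=6 arr[6]=23
[7,13] mid=10 arr[10]=46
[7,9] mid=8 arr[8]=37
Total: 3 comparisons


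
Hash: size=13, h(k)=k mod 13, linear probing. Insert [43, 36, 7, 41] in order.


Insertions: 43->slot 4; 36->slot 10; 7->slot 7; 41->slot 2
Table: [None, None, 41, None, 43, None, None, 7, None, None, 36, None, None]


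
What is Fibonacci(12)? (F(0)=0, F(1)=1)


F(n)=F(n-1)+F(n-2)
...F(10)=55, F(11)=89, F(12)=144


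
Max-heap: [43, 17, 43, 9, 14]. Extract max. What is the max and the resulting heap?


Max = 43
Replace root with last, heapify down
Resulting heap: [43, 17, 14, 9]


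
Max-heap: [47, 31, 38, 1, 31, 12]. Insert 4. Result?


Append 4: [47, 31, 38, 1, 31, 12, 4]
Bubble up: no swaps needed
Result: [47, 31, 38, 1, 31, 12, 4]


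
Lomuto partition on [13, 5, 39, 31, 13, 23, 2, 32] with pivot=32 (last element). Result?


Elements <= 32 go left of pivot.
Result: [13, 5, 31, 13, 23, 2, 32, 39], pivot at index 6


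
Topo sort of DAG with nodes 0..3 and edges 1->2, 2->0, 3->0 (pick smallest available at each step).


Kahn's algorithm, process smallest node first
Order: [1, 2, 3, 0]


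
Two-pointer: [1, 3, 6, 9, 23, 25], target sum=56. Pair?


Two pointers: lo=0, hi=5
No pair sums to 56


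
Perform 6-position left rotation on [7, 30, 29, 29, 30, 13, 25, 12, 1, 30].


Left rotate by 6: [25, 12, 1, 30, 7, 30, 29, 29, 30, 13]


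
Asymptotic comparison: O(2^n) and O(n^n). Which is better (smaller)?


exponential grows slower than n^n
O(2^n) is asymptotically smaller; O(n^n) grows faster


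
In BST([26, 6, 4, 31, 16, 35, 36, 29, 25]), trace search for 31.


BST root = 26
Search for 31: compare at each node
Path: [26, 31]


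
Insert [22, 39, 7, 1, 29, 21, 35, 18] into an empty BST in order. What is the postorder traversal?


Root = 22; build tree by BST insertion.
Postorder traversal: [1, 18, 21, 7, 35, 29, 39, 22]


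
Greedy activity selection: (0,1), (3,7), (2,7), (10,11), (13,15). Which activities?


Greedy: pick earliest-ending, then skip overlaps.
Selected (4 activities): [(0, 1), (3, 7), (10, 11), (13, 15)]


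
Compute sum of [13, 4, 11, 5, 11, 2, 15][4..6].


Prefix sums: [0, 13, 17, 28, 33, 44, 46, 61]
Sum[4..6] = prefix[7] - prefix[4] = 61 - 33 = 28


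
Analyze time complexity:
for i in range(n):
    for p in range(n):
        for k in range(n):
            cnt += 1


Per nesting level: O(n) * O(n) * O(n) = O(n^3)
Complexity: O(n^3)


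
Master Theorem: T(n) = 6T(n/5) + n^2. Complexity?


a=6, b=5, c=2. log_5(6)=1.113 < c=2. Case 3: O(n^c) = O(n^2)
Complexity: O(n^2)


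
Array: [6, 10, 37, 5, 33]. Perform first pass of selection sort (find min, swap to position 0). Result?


After one pass: [5, 10, 37, 6, 33]


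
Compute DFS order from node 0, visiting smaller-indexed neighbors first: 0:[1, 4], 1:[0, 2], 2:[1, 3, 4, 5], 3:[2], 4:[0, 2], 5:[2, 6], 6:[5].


DFS stack-based: start with [0]
Visit order: [0, 1, 2, 3, 4, 5, 6]


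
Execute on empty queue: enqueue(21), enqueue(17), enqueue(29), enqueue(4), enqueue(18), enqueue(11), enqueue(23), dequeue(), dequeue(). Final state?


enqueue(21) -> [21]
enqueue(17) -> [21, 17]
enqueue(29) -> [21, 17, 29]
enqueue(4) -> [21, 17, 29, 4]
enqueue(18) -> [21, 17, 29, 4, 18]
enqueue(11) -> [21, 17, 29, 4, 18, 11]
enqueue(23) -> [21, 17, 29, 4, 18, 11, 23]
dequeue() returns 21 -> [17, 29, 4, 18, 11, 23]
dequeue() returns 17 -> [29, 4, 18, 11, 23]
Final queue (front to back): [29, 4, 18, 11, 23]


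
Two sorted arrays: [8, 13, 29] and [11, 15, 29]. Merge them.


Compare heads, take smaller each step.
Merged: [8, 11, 13, 15, 29, 29]


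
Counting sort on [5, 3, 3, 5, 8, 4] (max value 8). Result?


Count array: [0, 0, 0, 2, 1, 2, 0, 0, 1]
Reconstruct: [3, 3, 4, 5, 5, 8]


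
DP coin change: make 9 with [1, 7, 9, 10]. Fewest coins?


dp[0]=0; dp[i]=1+min(dp[i-c] for c in coins)
...dp[4]=4, dp[5]=5, dp[6]=6, dp[7]=1, dp[8]=2, dp[9]=1
Minimum coins for 9 = 1


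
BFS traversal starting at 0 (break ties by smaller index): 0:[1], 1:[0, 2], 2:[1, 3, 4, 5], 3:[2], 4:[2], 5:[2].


BFS queue: start with [0]
Visit order: [0, 1, 2, 3, 4, 5]


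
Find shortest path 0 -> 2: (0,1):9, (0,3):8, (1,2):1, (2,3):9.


Dijkstra from 0:
Distances: {0: 0, 1: 9, 2: 10, 3: 8}
Shortest distance to 2 = 10, path = [0, 1, 2]


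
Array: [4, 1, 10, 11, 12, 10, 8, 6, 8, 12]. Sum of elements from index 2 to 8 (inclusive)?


Prefix sums: [0, 4, 5, 15, 26, 38, 48, 56, 62, 70, 82]
Sum[2..8] = prefix[9] - prefix[2] = 70 - 5 = 65


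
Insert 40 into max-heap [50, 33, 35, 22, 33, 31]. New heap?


Append 40: [50, 33, 35, 22, 33, 31, 40]
Bubble up: swap idx 6(40) with idx 2(35)
Result: [50, 33, 40, 22, 33, 31, 35]


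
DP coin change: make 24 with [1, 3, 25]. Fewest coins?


dp[0]=0; dp[i]=1+min(dp[i-c] for c in coins)
...dp[19]=7, dp[20]=8, dp[21]=7, dp[22]=8, dp[23]=9, dp[24]=8
Minimum coins for 24 = 8


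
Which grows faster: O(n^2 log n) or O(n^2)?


quadratic grows slower than n^2 log n
O(n^2) is asymptotically smaller; O(n^2 log n) grows faster


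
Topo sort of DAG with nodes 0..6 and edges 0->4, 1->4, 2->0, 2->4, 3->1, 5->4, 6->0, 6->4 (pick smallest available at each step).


Kahn's algorithm, process smallest node first
Order: [2, 3, 1, 5, 6, 0, 4]


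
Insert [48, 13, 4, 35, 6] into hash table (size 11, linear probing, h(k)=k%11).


Insertions: 48->slot 4; 13->slot 2; 4->slot 5; 35->slot 3; 6->slot 6
Table: [None, None, 13, 35, 48, 4, 6, None, None, None, None]


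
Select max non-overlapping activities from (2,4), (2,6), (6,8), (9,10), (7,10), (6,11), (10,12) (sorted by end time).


Greedy: pick earliest-ending, then skip overlaps.
Selected (4 activities): [(2, 4), (6, 8), (9, 10), (10, 12)]


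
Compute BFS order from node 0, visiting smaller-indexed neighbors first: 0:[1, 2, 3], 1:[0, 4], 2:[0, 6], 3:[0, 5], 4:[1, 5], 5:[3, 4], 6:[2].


BFS queue: start with [0]
Visit order: [0, 1, 2, 3, 4, 6, 5]


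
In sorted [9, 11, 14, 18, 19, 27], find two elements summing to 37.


Two pointers: lo=0, hi=5
Found pair: (18, 19) summing to 37


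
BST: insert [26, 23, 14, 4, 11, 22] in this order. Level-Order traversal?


Root = 26; build tree by BST insertion.
Level-Order traversal: [26, 23, 14, 4, 22, 11]


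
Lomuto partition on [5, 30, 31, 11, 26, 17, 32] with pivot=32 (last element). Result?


Elements <= 32 go left of pivot.
Result: [5, 30, 31, 11, 26, 17, 32], pivot at index 6


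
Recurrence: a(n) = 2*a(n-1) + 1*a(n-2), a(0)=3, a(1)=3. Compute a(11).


Build bottom-up:
...a(9)=4179, a(10)=10089, a(11)=2*10089+1*4179=24357


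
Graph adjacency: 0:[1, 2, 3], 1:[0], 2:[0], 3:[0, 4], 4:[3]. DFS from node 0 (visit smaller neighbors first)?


DFS stack-based: start with [0]
Visit order: [0, 1, 2, 3, 4]


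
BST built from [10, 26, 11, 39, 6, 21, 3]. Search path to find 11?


BST root = 10
Search for 11: compare at each node
Path: [10, 26, 11]


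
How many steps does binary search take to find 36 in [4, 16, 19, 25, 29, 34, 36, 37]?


Search for 36:
[0,7] mid=3 arr[3]=25
[4,7] mid=5 arr[5]=34
[6,7] mid=6 arr[6]=36
Total: 3 comparisons


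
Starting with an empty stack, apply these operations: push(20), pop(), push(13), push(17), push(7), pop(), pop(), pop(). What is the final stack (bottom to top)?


push(20) -> [20]
pop() returns 20 -> []
push(13) -> [13]
push(17) -> [13, 17]
push(7) -> [13, 17, 7]
pop() returns 7 -> [13, 17]
pop() returns 17 -> [13]
pop() returns 13 -> []
Final stack (bottom to top): []


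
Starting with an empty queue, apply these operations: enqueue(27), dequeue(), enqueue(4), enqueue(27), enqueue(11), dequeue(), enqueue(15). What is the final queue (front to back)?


enqueue(27) -> [27]
dequeue() returns 27 -> []
enqueue(4) -> [4]
enqueue(27) -> [4, 27]
enqueue(11) -> [4, 27, 11]
dequeue() returns 4 -> [27, 11]
enqueue(15) -> [27, 11, 15]
Final queue (front to back): [27, 11, 15]


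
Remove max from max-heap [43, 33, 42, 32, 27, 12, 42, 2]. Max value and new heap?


Max = 43
Replace root with last, heapify down
Resulting heap: [42, 33, 42, 32, 27, 12, 2]


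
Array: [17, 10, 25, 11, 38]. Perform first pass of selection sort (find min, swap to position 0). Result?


After one pass: [10, 17, 25, 11, 38]


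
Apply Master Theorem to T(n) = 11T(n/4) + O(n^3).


a=11, b=4, c=3. log_4(11)=1.730 < c=3. Case 3: O(n^c) = O(n^3)
Complexity: O(n^3)


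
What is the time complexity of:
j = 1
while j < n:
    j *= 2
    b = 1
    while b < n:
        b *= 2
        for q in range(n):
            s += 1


Per nesting level: O(log n) * O(log n) * O(n) = O(n (log n)^2)
Complexity: O(n (log n)^2)


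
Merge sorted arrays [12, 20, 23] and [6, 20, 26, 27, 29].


Compare heads, take smaller each step.
Merged: [6, 12, 20, 20, 23, 26, 27, 29]


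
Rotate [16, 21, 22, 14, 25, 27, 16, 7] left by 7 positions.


Left rotate by 7: [7, 16, 21, 22, 14, 25, 27, 16]


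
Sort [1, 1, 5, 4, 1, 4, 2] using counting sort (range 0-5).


Count array: [0, 3, 1, 0, 2, 1]
Reconstruct: [1, 1, 1, 2, 4, 4, 5]


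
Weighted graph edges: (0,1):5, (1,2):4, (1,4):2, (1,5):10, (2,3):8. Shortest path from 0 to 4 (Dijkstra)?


Dijkstra from 0:
Distances: {0: 0, 1: 5, 2: 9, 3: 17, 4: 7, 5: 15}
Shortest distance to 4 = 7, path = [0, 1, 4]


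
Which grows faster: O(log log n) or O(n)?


double-logarithmic grows slower than linear
O(log log n) is asymptotically smaller; O(n) grows faster


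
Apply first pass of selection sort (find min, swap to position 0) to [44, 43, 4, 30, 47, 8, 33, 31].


After one pass: [4, 43, 44, 30, 47, 8, 33, 31]


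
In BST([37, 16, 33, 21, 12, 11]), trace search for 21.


BST root = 37
Search for 21: compare at each node
Path: [37, 16, 33, 21]


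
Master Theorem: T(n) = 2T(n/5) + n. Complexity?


a=2, b=5, c=1. log_5(2)=0.431 < c=1. Case 3: O(n^c) = O(n)
Complexity: O(n)


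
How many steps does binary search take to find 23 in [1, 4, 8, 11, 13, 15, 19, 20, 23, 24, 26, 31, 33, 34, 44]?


Search for 23:
[0,14] mid=7 arr[7]=20
[8,14] mid=11 arr[11]=31
[8,10] mid=9 arr[9]=24
[8,8] mid=8 arr[8]=23
Total: 4 comparisons


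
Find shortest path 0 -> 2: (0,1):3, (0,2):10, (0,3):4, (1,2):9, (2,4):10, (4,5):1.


Dijkstra from 0:
Distances: {0: 0, 1: 3, 2: 10, 3: 4, 4: 20, 5: 21}
Shortest distance to 2 = 10, path = [0, 2]


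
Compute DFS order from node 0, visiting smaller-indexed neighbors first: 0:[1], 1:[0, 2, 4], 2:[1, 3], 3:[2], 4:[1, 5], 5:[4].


DFS stack-based: start with [0]
Visit order: [0, 1, 2, 3, 4, 5]


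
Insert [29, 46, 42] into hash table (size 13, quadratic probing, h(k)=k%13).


Insertions: 29->slot 3; 46->slot 7; 42->slot 4
Table: [None, None, None, 29, 42, None, None, 46, None, None, None, None, None]


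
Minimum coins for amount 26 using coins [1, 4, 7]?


dp[0]=0; dp[i]=1+min(dp[i-c] for c in coins)
...dp[21]=3, dp[22]=4, dp[23]=5, dp[24]=6, dp[25]=4, dp[26]=5
Minimum coins for 26 = 5


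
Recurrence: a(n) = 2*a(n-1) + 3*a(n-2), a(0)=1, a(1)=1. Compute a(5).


Build bottom-up:
...a(3)=13, a(4)=41, a(5)=2*41+3*13=121


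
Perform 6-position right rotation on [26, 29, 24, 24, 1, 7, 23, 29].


Right rotate by 6: [24, 24, 1, 7, 23, 29, 26, 29]


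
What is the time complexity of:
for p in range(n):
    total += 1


Per nesting level: O(n) = O(n)
Complexity: O(n)


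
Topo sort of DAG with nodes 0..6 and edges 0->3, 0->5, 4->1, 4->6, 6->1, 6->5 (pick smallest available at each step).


Kahn's algorithm, process smallest node first
Order: [0, 2, 3, 4, 6, 1, 5]


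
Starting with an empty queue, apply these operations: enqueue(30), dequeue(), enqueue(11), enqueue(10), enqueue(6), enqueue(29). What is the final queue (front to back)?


enqueue(30) -> [30]
dequeue() returns 30 -> []
enqueue(11) -> [11]
enqueue(10) -> [11, 10]
enqueue(6) -> [11, 10, 6]
enqueue(29) -> [11, 10, 6, 29]
Final queue (front to back): [11, 10, 6, 29]


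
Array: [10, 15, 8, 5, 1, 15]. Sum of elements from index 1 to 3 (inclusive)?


Prefix sums: [0, 10, 25, 33, 38, 39, 54]
Sum[1..3] = prefix[4] - prefix[1] = 38 - 10 = 28


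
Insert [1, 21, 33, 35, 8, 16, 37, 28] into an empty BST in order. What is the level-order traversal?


Root = 1; build tree by BST insertion.
Level-Order traversal: [1, 21, 8, 33, 16, 28, 35, 37]


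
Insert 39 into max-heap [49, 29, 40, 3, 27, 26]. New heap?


Append 39: [49, 29, 40, 3, 27, 26, 39]
Bubble up: no swaps needed
Result: [49, 29, 40, 3, 27, 26, 39]


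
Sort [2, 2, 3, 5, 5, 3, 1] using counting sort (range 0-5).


Count array: [0, 1, 2, 2, 0, 2]
Reconstruct: [1, 2, 2, 3, 3, 5, 5]


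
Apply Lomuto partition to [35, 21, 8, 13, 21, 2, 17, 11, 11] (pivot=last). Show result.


Elements <= 11 go left of pivot.
Result: [8, 2, 11, 11, 21, 21, 17, 35, 13], pivot at index 3


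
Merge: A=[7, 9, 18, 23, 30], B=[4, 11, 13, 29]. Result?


Compare heads, take smaller each step.
Merged: [4, 7, 9, 11, 13, 18, 23, 29, 30]


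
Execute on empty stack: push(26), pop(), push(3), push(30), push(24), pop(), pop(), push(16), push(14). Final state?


push(26) -> [26]
pop() returns 26 -> []
push(3) -> [3]
push(30) -> [3, 30]
push(24) -> [3, 30, 24]
pop() returns 24 -> [3, 30]
pop() returns 30 -> [3]
push(16) -> [3, 16]
push(14) -> [3, 16, 14]
Final stack (bottom to top): [3, 16, 14]


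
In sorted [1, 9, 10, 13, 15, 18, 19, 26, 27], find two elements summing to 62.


Two pointers: lo=0, hi=8
No pair sums to 62


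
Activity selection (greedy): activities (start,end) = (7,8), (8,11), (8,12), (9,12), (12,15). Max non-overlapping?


Greedy: pick earliest-ending, then skip overlaps.
Selected (3 activities): [(7, 8), (8, 11), (12, 15)]


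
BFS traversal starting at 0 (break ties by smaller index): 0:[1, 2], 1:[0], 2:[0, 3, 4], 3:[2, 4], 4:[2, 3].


BFS queue: start with [0]
Visit order: [0, 1, 2, 3, 4]


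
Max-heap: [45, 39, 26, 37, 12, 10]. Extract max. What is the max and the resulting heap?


Max = 45
Replace root with last, heapify down
Resulting heap: [39, 37, 26, 10, 12]


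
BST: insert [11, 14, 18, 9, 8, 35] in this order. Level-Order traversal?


Root = 11; build tree by BST insertion.
Level-Order traversal: [11, 9, 14, 8, 18, 35]


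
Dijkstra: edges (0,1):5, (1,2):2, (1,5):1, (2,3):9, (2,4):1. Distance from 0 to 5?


Dijkstra from 0:
Distances: {0: 0, 1: 5, 2: 7, 3: 16, 4: 8, 5: 6}
Shortest distance to 5 = 6, path = [0, 1, 5]


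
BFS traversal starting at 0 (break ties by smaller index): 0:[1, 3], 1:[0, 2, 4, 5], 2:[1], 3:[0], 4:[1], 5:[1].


BFS queue: start with [0]
Visit order: [0, 1, 3, 2, 4, 5]


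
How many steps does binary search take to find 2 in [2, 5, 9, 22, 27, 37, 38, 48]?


Search for 2:
[0,7] mid=3 arr[3]=22
[0,2] mid=1 arr[1]=5
[0,0] mid=0 arr[0]=2
Total: 3 comparisons


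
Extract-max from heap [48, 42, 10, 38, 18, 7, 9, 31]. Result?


Max = 48
Replace root with last, heapify down
Resulting heap: [42, 38, 10, 31, 18, 7, 9]


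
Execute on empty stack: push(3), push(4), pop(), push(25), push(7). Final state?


push(3) -> [3]
push(4) -> [3, 4]
pop() returns 4 -> [3]
push(25) -> [3, 25]
push(7) -> [3, 25, 7]
Final stack (bottom to top): [3, 25, 7]


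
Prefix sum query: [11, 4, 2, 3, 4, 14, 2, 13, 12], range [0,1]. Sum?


Prefix sums: [0, 11, 15, 17, 20, 24, 38, 40, 53, 65]
Sum[0..1] = prefix[2] - prefix[0] = 15 - 0 = 15


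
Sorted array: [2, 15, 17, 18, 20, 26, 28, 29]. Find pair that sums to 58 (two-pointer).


Two pointers: lo=0, hi=7
No pair sums to 58


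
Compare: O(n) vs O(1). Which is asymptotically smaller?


constant grows slower than linear
O(1) is asymptotically smaller; O(n) grows faster


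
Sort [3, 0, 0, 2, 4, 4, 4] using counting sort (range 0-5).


Count array: [2, 0, 1, 1, 3, 0]
Reconstruct: [0, 0, 2, 3, 4, 4, 4]


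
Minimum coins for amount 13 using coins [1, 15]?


dp[0]=0; dp[i]=1+min(dp[i-c] for c in coins)
...dp[8]=8, dp[9]=9, dp[10]=10, dp[11]=11, dp[12]=12, dp[13]=13
Minimum coins for 13 = 13


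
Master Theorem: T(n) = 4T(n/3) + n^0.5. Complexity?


a=4, b=3, c=0.5. log_3(4)=1.262 > c=0.5. Case 1: O(n^log_b(a)) = O(n^1.262)
Complexity: O(n^1.262)


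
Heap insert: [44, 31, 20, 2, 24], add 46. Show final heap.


Append 46: [44, 31, 20, 2, 24, 46]
Bubble up: swap idx 5(46) with idx 2(20); swap idx 2(46) with idx 0(44)
Result: [46, 31, 44, 2, 24, 20]


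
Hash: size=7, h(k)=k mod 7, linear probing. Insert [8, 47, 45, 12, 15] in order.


Insertions: 8->slot 1; 47->slot 5; 45->slot 3; 12->slot 6; 15->slot 2
Table: [None, 8, 15, 45, None, 47, 12]


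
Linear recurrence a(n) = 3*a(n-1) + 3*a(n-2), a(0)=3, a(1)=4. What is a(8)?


Build bottom-up:
...a(6)=4131, a(7)=15660, a(8)=3*15660+3*4131=59373


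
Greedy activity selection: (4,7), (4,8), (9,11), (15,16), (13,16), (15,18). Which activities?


Greedy: pick earliest-ending, then skip overlaps.
Selected (3 activities): [(4, 7), (9, 11), (15, 16)]


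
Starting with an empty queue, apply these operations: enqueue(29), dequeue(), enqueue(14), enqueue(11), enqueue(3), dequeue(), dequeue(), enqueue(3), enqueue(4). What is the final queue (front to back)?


enqueue(29) -> [29]
dequeue() returns 29 -> []
enqueue(14) -> [14]
enqueue(11) -> [14, 11]
enqueue(3) -> [14, 11, 3]
dequeue() returns 14 -> [11, 3]
dequeue() returns 11 -> [3]
enqueue(3) -> [3, 3]
enqueue(4) -> [3, 3, 4]
Final queue (front to back): [3, 3, 4]


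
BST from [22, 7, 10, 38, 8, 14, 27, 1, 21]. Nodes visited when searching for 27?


BST root = 22
Search for 27: compare at each node
Path: [22, 38, 27]


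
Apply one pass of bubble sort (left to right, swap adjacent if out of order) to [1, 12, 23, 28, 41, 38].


After one pass: [1, 12, 23, 28, 38, 41]


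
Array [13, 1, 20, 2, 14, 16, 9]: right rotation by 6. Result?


Right rotate by 6: [1, 20, 2, 14, 16, 9, 13]


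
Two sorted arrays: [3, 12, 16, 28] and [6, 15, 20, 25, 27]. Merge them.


Compare heads, take smaller each step.
Merged: [3, 6, 12, 15, 16, 20, 25, 27, 28]


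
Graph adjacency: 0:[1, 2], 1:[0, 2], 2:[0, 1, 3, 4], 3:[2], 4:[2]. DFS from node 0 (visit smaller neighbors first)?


DFS stack-based: start with [0]
Visit order: [0, 1, 2, 3, 4]


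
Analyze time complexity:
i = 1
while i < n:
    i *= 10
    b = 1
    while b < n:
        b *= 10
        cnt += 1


Per nesting level: O(log n) * O(log n) = O((log n)^2)
Complexity: O((log n)^2)


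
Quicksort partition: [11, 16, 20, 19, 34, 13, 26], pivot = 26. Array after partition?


Elements <= 26 go left of pivot.
Result: [11, 16, 20, 19, 13, 26, 34], pivot at index 5


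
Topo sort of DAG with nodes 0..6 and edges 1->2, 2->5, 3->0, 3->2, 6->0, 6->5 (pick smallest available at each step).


Kahn's algorithm, process smallest node first
Order: [1, 3, 2, 4, 6, 0, 5]


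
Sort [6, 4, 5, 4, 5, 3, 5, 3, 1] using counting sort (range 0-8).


Count array: [0, 1, 0, 2, 2, 3, 1, 0, 0]
Reconstruct: [1, 3, 3, 4, 4, 5, 5, 5, 6]


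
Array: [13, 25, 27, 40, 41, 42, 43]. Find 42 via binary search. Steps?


Search for 42:
[0,6] mid=3 arr[3]=40
[4,6] mid=5 arr[5]=42
Total: 2 comparisons


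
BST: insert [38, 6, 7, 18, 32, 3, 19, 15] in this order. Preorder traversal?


Root = 38; build tree by BST insertion.
Preorder traversal: [38, 6, 3, 7, 18, 15, 32, 19]


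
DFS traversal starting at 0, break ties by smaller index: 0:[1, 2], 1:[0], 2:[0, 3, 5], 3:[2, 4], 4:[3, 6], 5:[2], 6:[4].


DFS stack-based: start with [0]
Visit order: [0, 1, 2, 3, 4, 6, 5]


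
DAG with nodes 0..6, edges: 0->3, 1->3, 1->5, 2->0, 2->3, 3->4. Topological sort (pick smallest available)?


Kahn's algorithm, process smallest node first
Order: [1, 2, 0, 3, 4, 5, 6]


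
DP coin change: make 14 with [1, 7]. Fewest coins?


dp[0]=0; dp[i]=1+min(dp[i-c] for c in coins)
...dp[9]=3, dp[10]=4, dp[11]=5, dp[12]=6, dp[13]=7, dp[14]=2
Minimum coins for 14 = 2


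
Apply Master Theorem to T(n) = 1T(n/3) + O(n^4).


a=1, b=3, c=4. log_3(1)=0 < c=4. Case 3: O(n^c) = O(n^4)
Complexity: O(n^4)


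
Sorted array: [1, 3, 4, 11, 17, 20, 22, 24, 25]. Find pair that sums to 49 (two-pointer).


Two pointers: lo=0, hi=8
Found pair: (24, 25) summing to 49


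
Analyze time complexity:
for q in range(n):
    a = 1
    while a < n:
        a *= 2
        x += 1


Per nesting level: O(n) * O(log n) = O(n log n)
Complexity: O(n log n)


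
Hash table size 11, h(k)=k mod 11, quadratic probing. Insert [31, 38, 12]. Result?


Insertions: 31->slot 9; 38->slot 5; 12->slot 1
Table: [None, 12, None, None, None, 38, None, None, None, 31, None]


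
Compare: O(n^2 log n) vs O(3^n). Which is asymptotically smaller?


n^2 log n grows slower than exponential (base 3)
O(n^2 log n) is asymptotically smaller; O(3^n) grows faster


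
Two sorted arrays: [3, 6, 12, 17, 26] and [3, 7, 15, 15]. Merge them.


Compare heads, take smaller each step.
Merged: [3, 3, 6, 7, 12, 15, 15, 17, 26]


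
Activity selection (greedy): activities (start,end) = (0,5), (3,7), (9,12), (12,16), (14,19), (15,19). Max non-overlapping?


Greedy: pick earliest-ending, then skip overlaps.
Selected (3 activities): [(0, 5), (9, 12), (12, 16)]


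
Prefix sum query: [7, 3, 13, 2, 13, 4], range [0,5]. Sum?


Prefix sums: [0, 7, 10, 23, 25, 38, 42]
Sum[0..5] = prefix[6] - prefix[0] = 42 - 0 = 42


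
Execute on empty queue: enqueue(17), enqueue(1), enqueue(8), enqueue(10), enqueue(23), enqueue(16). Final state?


enqueue(17) -> [17]
enqueue(1) -> [17, 1]
enqueue(8) -> [17, 1, 8]
enqueue(10) -> [17, 1, 8, 10]
enqueue(23) -> [17, 1, 8, 10, 23]
enqueue(16) -> [17, 1, 8, 10, 23, 16]
Final queue (front to back): [17, 1, 8, 10, 23, 16]


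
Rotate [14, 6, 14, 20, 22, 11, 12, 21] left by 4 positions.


Left rotate by 4: [22, 11, 12, 21, 14, 6, 14, 20]


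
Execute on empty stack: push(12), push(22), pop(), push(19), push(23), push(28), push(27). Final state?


push(12) -> [12]
push(22) -> [12, 22]
pop() returns 22 -> [12]
push(19) -> [12, 19]
push(23) -> [12, 19, 23]
push(28) -> [12, 19, 23, 28]
push(27) -> [12, 19, 23, 28, 27]
Final stack (bottom to top): [12, 19, 23, 28, 27]


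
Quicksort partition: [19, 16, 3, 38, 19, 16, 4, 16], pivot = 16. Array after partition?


Elements <= 16 go left of pivot.
Result: [16, 3, 16, 4, 16, 19, 38, 19], pivot at index 4


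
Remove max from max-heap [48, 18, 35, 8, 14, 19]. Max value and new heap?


Max = 48
Replace root with last, heapify down
Resulting heap: [35, 18, 19, 8, 14]


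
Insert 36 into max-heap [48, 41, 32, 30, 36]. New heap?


Append 36: [48, 41, 32, 30, 36, 36]
Bubble up: swap idx 5(36) with idx 2(32)
Result: [48, 41, 36, 30, 36, 32]


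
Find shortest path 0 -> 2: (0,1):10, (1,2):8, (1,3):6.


Dijkstra from 0:
Distances: {0: 0, 1: 10, 2: 18, 3: 16}
Shortest distance to 2 = 18, path = [0, 1, 2]


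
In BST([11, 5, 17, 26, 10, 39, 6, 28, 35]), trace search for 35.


BST root = 11
Search for 35: compare at each node
Path: [11, 17, 26, 39, 28, 35]


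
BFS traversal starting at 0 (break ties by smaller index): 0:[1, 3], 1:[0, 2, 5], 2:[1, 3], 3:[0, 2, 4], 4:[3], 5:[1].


BFS queue: start with [0]
Visit order: [0, 1, 3, 2, 5, 4]


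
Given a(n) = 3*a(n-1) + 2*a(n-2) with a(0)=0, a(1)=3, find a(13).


Build bottom-up:
...a(11)=851001, a(12)=3030885, a(13)=3*3030885+2*851001=10794657


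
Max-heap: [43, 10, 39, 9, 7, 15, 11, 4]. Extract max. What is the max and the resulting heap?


Max = 43
Replace root with last, heapify down
Resulting heap: [39, 10, 15, 9, 7, 4, 11]


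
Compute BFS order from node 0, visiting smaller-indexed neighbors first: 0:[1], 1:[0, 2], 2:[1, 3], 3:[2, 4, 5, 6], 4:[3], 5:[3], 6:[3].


BFS queue: start with [0]
Visit order: [0, 1, 2, 3, 4, 5, 6]


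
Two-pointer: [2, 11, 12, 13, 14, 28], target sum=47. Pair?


Two pointers: lo=0, hi=5
No pair sums to 47


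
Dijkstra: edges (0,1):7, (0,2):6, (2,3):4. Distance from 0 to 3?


Dijkstra from 0:
Distances: {0: 0, 1: 7, 2: 6, 3: 10}
Shortest distance to 3 = 10, path = [0, 2, 3]


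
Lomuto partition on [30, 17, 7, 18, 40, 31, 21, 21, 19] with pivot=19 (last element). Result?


Elements <= 19 go left of pivot.
Result: [17, 7, 18, 19, 40, 31, 21, 21, 30], pivot at index 3


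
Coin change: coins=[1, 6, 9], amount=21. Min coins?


dp[0]=0; dp[i]=1+min(dp[i-c] for c in coins)
...dp[16]=3, dp[17]=4, dp[18]=2, dp[19]=3, dp[20]=4, dp[21]=3
Minimum coins for 21 = 3


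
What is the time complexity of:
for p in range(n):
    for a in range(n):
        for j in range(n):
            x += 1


Per nesting level: O(n) * O(n) * O(n) = O(n^3)
Complexity: O(n^3)


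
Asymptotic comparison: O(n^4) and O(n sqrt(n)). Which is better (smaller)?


n^1.5 grows slower than quartic
O(n sqrt(n)) is asymptotically smaller; O(n^4) grows faster


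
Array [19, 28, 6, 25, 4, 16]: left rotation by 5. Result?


Left rotate by 5: [16, 19, 28, 6, 25, 4]


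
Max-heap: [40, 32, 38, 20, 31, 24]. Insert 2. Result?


Append 2: [40, 32, 38, 20, 31, 24, 2]
Bubble up: no swaps needed
Result: [40, 32, 38, 20, 31, 24, 2]


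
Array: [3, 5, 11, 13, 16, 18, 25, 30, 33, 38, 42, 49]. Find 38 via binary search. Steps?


Search for 38:
[0,11] mid=5 arr[5]=18
[6,11] mid=8 arr[8]=33
[9,11] mid=10 arr[10]=42
[9,9] mid=9 arr[9]=38
Total: 4 comparisons


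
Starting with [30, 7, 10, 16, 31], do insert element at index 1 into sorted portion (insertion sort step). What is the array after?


After one pass: [7, 30, 10, 16, 31]


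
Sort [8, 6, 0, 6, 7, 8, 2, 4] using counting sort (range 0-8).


Count array: [1, 0, 1, 0, 1, 0, 2, 1, 2]
Reconstruct: [0, 2, 4, 6, 6, 7, 8, 8]


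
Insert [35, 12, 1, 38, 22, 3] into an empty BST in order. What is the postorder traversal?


Root = 35; build tree by BST insertion.
Postorder traversal: [3, 1, 22, 12, 38, 35]


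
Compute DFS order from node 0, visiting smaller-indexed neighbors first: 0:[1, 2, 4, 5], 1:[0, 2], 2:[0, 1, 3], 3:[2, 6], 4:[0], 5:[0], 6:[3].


DFS stack-based: start with [0]
Visit order: [0, 1, 2, 3, 6, 4, 5]


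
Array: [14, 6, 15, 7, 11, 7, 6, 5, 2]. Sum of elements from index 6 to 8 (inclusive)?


Prefix sums: [0, 14, 20, 35, 42, 53, 60, 66, 71, 73]
Sum[6..8] = prefix[9] - prefix[6] = 73 - 60 = 13


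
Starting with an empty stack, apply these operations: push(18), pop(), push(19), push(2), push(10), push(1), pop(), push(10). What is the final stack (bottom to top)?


push(18) -> [18]
pop() returns 18 -> []
push(19) -> [19]
push(2) -> [19, 2]
push(10) -> [19, 2, 10]
push(1) -> [19, 2, 10, 1]
pop() returns 1 -> [19, 2, 10]
push(10) -> [19, 2, 10, 10]
Final stack (bottom to top): [19, 2, 10, 10]


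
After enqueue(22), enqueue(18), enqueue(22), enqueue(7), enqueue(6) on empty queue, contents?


enqueue(22) -> [22]
enqueue(18) -> [22, 18]
enqueue(22) -> [22, 18, 22]
enqueue(7) -> [22, 18, 22, 7]
enqueue(6) -> [22, 18, 22, 7, 6]
Final queue (front to back): [22, 18, 22, 7, 6]


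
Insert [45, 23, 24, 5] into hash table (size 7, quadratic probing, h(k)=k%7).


Insertions: 45->slot 3; 23->slot 2; 24->slot 4; 5->slot 5
Table: [None, None, 23, 45, 24, 5, None]


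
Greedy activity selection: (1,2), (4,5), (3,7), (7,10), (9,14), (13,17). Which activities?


Greedy: pick earliest-ending, then skip overlaps.
Selected (4 activities): [(1, 2), (4, 5), (7, 10), (13, 17)]


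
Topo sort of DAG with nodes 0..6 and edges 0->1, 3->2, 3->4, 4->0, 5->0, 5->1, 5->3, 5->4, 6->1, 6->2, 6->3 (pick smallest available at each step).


Kahn's algorithm, process smallest node first
Order: [5, 6, 3, 2, 4, 0, 1]


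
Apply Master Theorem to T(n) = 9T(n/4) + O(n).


a=9, b=4, c=1. log_4(9)=1.585 > c=1. Case 1: O(n^log_b(a)) = O(n^1.585)
Complexity: O(n^1.585)


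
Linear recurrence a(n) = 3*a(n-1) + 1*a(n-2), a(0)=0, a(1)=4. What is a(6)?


Build bottom-up:
...a(4)=132, a(5)=436, a(6)=3*436+1*132=1440


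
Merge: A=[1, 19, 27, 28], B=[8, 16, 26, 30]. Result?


Compare heads, take smaller each step.
Merged: [1, 8, 16, 19, 26, 27, 28, 30]


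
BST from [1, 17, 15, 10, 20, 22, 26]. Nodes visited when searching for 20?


BST root = 1
Search for 20: compare at each node
Path: [1, 17, 20]


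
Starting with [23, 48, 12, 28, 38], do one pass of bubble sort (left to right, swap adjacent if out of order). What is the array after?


After one pass: [23, 12, 28, 38, 48]


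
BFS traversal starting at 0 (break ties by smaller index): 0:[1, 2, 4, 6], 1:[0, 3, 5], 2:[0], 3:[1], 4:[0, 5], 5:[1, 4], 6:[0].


BFS queue: start with [0]
Visit order: [0, 1, 2, 4, 6, 3, 5]


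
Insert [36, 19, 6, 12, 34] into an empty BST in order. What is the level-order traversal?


Root = 36; build tree by BST insertion.
Level-Order traversal: [36, 19, 6, 34, 12]


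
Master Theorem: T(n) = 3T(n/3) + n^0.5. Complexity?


a=3, b=3, c=0.5. log_3(3)=1 > c=0.5. Case 1: O(n^log_b(a)) = O(n)
Complexity: O(n)


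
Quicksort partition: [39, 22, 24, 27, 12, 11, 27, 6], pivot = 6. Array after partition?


Elements <= 6 go left of pivot.
Result: [6, 22, 24, 27, 12, 11, 27, 39], pivot at index 0


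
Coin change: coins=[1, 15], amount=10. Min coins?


dp[0]=0; dp[i]=1+min(dp[i-c] for c in coins)
...dp[5]=5, dp[6]=6, dp[7]=7, dp[8]=8, dp[9]=9, dp[10]=10
Minimum coins for 10 = 10


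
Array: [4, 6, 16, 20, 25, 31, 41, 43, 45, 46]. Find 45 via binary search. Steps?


Search for 45:
[0,9] mid=4 arr[4]=25
[5,9] mid=7 arr[7]=43
[8,9] mid=8 arr[8]=45
Total: 3 comparisons


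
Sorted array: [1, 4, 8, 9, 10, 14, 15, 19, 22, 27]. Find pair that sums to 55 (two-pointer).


Two pointers: lo=0, hi=9
No pair sums to 55


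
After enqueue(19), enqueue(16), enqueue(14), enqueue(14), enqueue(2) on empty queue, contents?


enqueue(19) -> [19]
enqueue(16) -> [19, 16]
enqueue(14) -> [19, 16, 14]
enqueue(14) -> [19, 16, 14, 14]
enqueue(2) -> [19, 16, 14, 14, 2]
Final queue (front to back): [19, 16, 14, 14, 2]


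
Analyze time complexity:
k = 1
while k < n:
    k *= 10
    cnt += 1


Per nesting level: O(log n) = O(log n)
Complexity: O(log n)


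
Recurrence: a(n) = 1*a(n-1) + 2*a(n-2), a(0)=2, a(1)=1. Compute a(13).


Build bottom-up:
...a(11)=2047, a(12)=4097, a(13)=1*4097+2*2047=8191


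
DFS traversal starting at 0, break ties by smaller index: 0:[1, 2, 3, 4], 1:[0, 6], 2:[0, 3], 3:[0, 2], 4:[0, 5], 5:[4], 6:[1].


DFS stack-based: start with [0]
Visit order: [0, 1, 6, 2, 3, 4, 5]


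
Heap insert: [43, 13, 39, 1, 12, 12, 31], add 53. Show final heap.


Append 53: [43, 13, 39, 1, 12, 12, 31, 53]
Bubble up: swap idx 7(53) with idx 3(1); swap idx 3(53) with idx 1(13); swap idx 1(53) with idx 0(43)
Result: [53, 43, 39, 13, 12, 12, 31, 1]


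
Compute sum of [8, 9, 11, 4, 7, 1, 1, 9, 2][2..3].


Prefix sums: [0, 8, 17, 28, 32, 39, 40, 41, 50, 52]
Sum[2..3] = prefix[4] - prefix[2] = 32 - 17 = 15


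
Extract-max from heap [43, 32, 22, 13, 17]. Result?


Max = 43
Replace root with last, heapify down
Resulting heap: [32, 17, 22, 13]


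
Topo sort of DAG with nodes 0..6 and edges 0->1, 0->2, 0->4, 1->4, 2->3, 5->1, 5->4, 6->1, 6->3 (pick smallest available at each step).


Kahn's algorithm, process smallest node first
Order: [0, 2, 5, 6, 1, 3, 4]


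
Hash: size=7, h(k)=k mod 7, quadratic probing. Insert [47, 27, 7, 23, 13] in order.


Insertions: 47->slot 5; 27->slot 6; 7->slot 0; 23->slot 2; 13->slot 3
Table: [7, None, 23, 13, None, 47, 27]


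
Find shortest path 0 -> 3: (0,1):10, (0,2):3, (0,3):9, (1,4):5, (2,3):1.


Dijkstra from 0:
Distances: {0: 0, 1: 10, 2: 3, 3: 4, 4: 15}
Shortest distance to 3 = 4, path = [0, 2, 3]


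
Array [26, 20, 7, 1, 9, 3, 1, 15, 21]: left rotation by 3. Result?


Left rotate by 3: [1, 9, 3, 1, 15, 21, 26, 20, 7]


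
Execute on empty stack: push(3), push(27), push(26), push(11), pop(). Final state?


push(3) -> [3]
push(27) -> [3, 27]
push(26) -> [3, 27, 26]
push(11) -> [3, 27, 26, 11]
pop() returns 11 -> [3, 27, 26]
Final stack (bottom to top): [3, 27, 26]


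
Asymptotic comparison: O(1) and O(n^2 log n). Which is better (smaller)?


constant grows slower than n^2 log n
O(1) is asymptotically smaller; O(n^2 log n) grows faster


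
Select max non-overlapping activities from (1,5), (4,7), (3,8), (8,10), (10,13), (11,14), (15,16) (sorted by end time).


Greedy: pick earliest-ending, then skip overlaps.
Selected (4 activities): [(1, 5), (8, 10), (10, 13), (15, 16)]


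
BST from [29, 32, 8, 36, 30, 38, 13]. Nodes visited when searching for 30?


BST root = 29
Search for 30: compare at each node
Path: [29, 32, 30]


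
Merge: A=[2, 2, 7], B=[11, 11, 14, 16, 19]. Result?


Compare heads, take smaller each step.
Merged: [2, 2, 7, 11, 11, 14, 16, 19]


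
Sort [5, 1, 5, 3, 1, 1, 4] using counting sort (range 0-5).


Count array: [0, 3, 0, 1, 1, 2]
Reconstruct: [1, 1, 1, 3, 4, 5, 5]


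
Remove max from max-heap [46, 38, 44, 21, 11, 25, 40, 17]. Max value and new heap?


Max = 46
Replace root with last, heapify down
Resulting heap: [44, 38, 40, 21, 11, 25, 17]


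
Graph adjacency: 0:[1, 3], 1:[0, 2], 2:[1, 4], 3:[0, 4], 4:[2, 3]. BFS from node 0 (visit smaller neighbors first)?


BFS queue: start with [0]
Visit order: [0, 1, 3, 2, 4]


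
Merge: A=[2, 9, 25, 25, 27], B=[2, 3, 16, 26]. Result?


Compare heads, take smaller each step.
Merged: [2, 2, 3, 9, 16, 25, 25, 26, 27]


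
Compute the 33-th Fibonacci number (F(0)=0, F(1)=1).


F(n)=F(n-1)+F(n-2)
...F(31)=1346269, F(32)=2178309, F(33)=3524578


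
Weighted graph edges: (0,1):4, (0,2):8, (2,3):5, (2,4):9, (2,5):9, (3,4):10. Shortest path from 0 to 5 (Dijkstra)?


Dijkstra from 0:
Distances: {0: 0, 1: 4, 2: 8, 3: 13, 4: 17, 5: 17}
Shortest distance to 5 = 17, path = [0, 2, 5]


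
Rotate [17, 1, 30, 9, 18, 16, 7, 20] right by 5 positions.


Right rotate by 5: [9, 18, 16, 7, 20, 17, 1, 30]


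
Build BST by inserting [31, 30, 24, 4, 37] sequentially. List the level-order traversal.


Root = 31; build tree by BST insertion.
Level-Order traversal: [31, 30, 37, 24, 4]


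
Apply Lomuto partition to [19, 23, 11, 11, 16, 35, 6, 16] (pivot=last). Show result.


Elements <= 16 go left of pivot.
Result: [11, 11, 16, 6, 16, 35, 23, 19], pivot at index 4


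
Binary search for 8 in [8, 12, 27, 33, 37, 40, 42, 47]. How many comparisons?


Search for 8:
[0,7] mid=3 arr[3]=33
[0,2] mid=1 arr[1]=12
[0,0] mid=0 arr[0]=8
Total: 3 comparisons


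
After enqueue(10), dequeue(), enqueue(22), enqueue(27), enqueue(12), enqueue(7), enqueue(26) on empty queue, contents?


enqueue(10) -> [10]
dequeue() returns 10 -> []
enqueue(22) -> [22]
enqueue(27) -> [22, 27]
enqueue(12) -> [22, 27, 12]
enqueue(7) -> [22, 27, 12, 7]
enqueue(26) -> [22, 27, 12, 7, 26]
Final queue (front to back): [22, 27, 12, 7, 26]


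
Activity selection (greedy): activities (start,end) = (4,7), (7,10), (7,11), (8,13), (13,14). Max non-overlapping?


Greedy: pick earliest-ending, then skip overlaps.
Selected (3 activities): [(4, 7), (7, 10), (13, 14)]


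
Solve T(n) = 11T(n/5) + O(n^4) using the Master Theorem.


a=11, b=5, c=4. log_5(11)=1.490 < c=4. Case 3: O(n^c) = O(n^4)
Complexity: O(n^4)


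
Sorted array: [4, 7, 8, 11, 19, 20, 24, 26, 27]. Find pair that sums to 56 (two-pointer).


Two pointers: lo=0, hi=8
No pair sums to 56


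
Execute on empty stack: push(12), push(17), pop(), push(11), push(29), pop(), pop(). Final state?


push(12) -> [12]
push(17) -> [12, 17]
pop() returns 17 -> [12]
push(11) -> [12, 11]
push(29) -> [12, 11, 29]
pop() returns 29 -> [12, 11]
pop() returns 11 -> [12]
Final stack (bottom to top): [12]


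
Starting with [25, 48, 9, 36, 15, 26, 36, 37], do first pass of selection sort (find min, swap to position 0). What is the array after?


After one pass: [9, 48, 25, 36, 15, 26, 36, 37]


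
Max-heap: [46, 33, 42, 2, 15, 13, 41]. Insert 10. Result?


Append 10: [46, 33, 42, 2, 15, 13, 41, 10]
Bubble up: swap idx 7(10) with idx 3(2)
Result: [46, 33, 42, 10, 15, 13, 41, 2]


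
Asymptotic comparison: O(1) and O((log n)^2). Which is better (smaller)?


constant grows slower than polylogarithmic
O(1) is asymptotically smaller; O((log n)^2) grows faster


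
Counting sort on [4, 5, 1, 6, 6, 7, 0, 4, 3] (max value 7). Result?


Count array: [1, 1, 0, 1, 2, 1, 2, 1]
Reconstruct: [0, 1, 3, 4, 4, 5, 6, 6, 7]


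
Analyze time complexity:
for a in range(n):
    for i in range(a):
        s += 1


Per nesting level: O(n) * O(n) [triangular over a] = O(n^2)
Complexity: O(n^2)


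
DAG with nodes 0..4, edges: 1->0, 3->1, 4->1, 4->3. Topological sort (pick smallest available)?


Kahn's algorithm, process smallest node first
Order: [2, 4, 3, 1, 0]


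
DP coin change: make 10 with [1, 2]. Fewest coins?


dp[0]=0; dp[i]=1+min(dp[i-c] for c in coins)
...dp[5]=3, dp[6]=3, dp[7]=4, dp[8]=4, dp[9]=5, dp[10]=5
Minimum coins for 10 = 5


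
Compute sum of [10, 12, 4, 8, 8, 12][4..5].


Prefix sums: [0, 10, 22, 26, 34, 42, 54]
Sum[4..5] = prefix[6] - prefix[4] = 54 - 34 = 20


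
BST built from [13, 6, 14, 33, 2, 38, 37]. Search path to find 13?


BST root = 13
Search for 13: compare at each node
Path: [13]


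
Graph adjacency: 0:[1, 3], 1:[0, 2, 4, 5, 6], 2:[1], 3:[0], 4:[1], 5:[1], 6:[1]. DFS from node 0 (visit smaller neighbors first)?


DFS stack-based: start with [0]
Visit order: [0, 1, 2, 4, 5, 6, 3]


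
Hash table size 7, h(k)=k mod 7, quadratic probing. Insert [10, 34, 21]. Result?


Insertions: 10->slot 3; 34->slot 6; 21->slot 0
Table: [21, None, None, 10, None, None, 34]


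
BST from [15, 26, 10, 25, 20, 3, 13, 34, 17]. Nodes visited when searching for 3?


BST root = 15
Search for 3: compare at each node
Path: [15, 10, 3]


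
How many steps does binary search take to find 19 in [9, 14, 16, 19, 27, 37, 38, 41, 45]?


Search for 19:
[0,8] mid=4 arr[4]=27
[0,3] mid=1 arr[1]=14
[2,3] mid=2 arr[2]=16
[3,3] mid=3 arr[3]=19
Total: 4 comparisons


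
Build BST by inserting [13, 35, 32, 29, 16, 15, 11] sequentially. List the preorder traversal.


Root = 13; build tree by BST insertion.
Preorder traversal: [13, 11, 35, 32, 29, 16, 15]


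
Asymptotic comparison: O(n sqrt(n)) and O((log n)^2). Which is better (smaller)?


polylogarithmic grows slower than n^1.5
O((log n)^2) is asymptotically smaller; O(n sqrt(n)) grows faster


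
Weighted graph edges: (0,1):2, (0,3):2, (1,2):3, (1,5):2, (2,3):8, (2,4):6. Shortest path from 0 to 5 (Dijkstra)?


Dijkstra from 0:
Distances: {0: 0, 1: 2, 2: 5, 3: 2, 4: 11, 5: 4}
Shortest distance to 5 = 4, path = [0, 1, 5]


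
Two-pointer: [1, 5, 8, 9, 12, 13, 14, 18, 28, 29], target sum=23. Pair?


Two pointers: lo=0, hi=9
Found pair: (5, 18) summing to 23


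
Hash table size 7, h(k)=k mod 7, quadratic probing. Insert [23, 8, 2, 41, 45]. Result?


Insertions: 23->slot 2; 8->slot 1; 2->slot 3; 41->slot 6; 45->slot 4
Table: [None, 8, 23, 2, 45, None, 41]
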